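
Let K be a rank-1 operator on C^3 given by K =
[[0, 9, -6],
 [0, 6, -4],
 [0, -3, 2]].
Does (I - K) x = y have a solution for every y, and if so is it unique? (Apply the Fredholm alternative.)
(I - K) is invertible (det(I - K) = -7 ≠ 0), so for every y in C^3 the equation (I - K) x = y has a unique solution.

K has rank 1, so it is an outer product K = u v^T: every row of K is a multiple of one row vector. Reading off the entries, u = (3, 2, -1) and v = (0, 3, -2) (row i of K equals u_i·v^T). A rank-one matrix u v^T satisfies K u = u (v·u) and kills the (2)-dimensional subspace v^⊥, so its characteristic polynomial is lambda^2 (lambda - v·u) with v·u = tr K = 8. Hence the eigenvalues of I - K are 1 (multiplicity 2) and 1 - (8) = -7, so det(I - K) = -7. (Direct check: I - K =
[[1, -9, 6],
 [0, -5, 4],
 [0, 3, -1]]
has determinant -7.) The finite-dimensional Fredholm alternative says: either (I - K) is invertible, or ker(I - K) ≠ {0} and then range(I - K) = ker((I - K)^*)^⊥, with dim ker(I - K) = dim ker((I - K)^*). Since det(I - K) ≠ 0, 1 is not an eigenvalue of K and ker(I - K) = {0}, so we are in the first case: for every y there is a unique x = (I - K)^(-1) y. Explicitly, by the Sherman–Morrison formula, (I - u v^T)^(-1) = I + u v^T/(1 - v·u), i.e. (I - K)^(-1) = I + K/(-7).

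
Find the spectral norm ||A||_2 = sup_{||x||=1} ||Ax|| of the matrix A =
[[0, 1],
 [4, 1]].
||A||_2 = sqrt((18 + sqrt(260))/2) ≈ 4.1306 (= sqrt(largest eigenvalue of A^T A))

||A||_2 = sigma_max(A) = sqrt(lambda_max(A^T A)). Form the symmetric matrix M = A^T A =
[[16, 4],
 [4, 2]].
Its characteristic polynomial (trace, determinant of M give the coefficients) is
  p(λ) = det(λ I - M) = λ^2 - 18λ + 16.
For λ^2 - 18λ + 16 the discriminant is 260. It is nonnegative but not a perfect square, so the roots are real and irrational: λ = (18 ± sqrt(260))/2 ≈ 17.0623, 0.9377.
So the eigenvalues of A^T A are ≈ 0.9377, 17.0623 (all ≥ 0, as they must be for A^T A). The largest is λ_max = (18 + sqrt(260))/2 ≈ 17.0623, hence ||A||_2 = sqrt(λ_max) = sqrt((18 + sqrt(260))/2) ≈ 4.1306.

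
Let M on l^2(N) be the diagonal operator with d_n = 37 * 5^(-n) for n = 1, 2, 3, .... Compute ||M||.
||M|| = 37/5 (attained at n = 1)

For M diagonal, ||M|| = sup_n |d_n|. The sequence d_n = 37 * 5^(-n) is positive and strictly decreasing (ratio 5^(-1) < 1), so the supremum is d_1 = 37/5. Hence ||M|| = 37/5.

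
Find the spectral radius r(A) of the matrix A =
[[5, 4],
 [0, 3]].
r(A) = 5

The eigenvalues of A are the roots of its characteristic polynomial. With M = A (coefficients from the trace and determinant):
  p(λ) = det(λ I - M) = λ^2 - 8λ + 15.
For λ^2 - 8λ + 15 the discriminant is 4. It is a perfect square (2^2), so the roots are rational: λ = (8 ± 2)/2 = 5, 3.
Thus the eigenvalues (to 4 decimals) are 5 (modulus 5); 3 (modulus 3). The spectral radius is the largest modulus: r(A) = 5. (Cross-check: r(A) ≤ ||A||_2 ≈ 6.7082; equality holds whenever A is normal, though it can also hold for some non-normal A.)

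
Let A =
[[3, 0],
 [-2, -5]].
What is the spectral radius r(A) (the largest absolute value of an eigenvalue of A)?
r(A) = 5

The eigenvalues of A are the roots of its characteristic polynomial. With M = A (coefficients from the trace and determinant):
  p(λ) = det(λ I - M) = λ^2 + 2λ - 15.
For λ^2 + 2λ - 15 the discriminant is 64. It is a perfect square (8^2), so the roots are rational: λ = (-2 ± 8)/2 = 3, -5.
Thus the eigenvalues (to 4 decimals) are 3 (modulus 3); -5 (modulus 5). The spectral radius is the largest modulus: r(A) = 5. (Cross-check: r(A) ≤ ||A||_2 ≈ 5.5373; equality holds whenever A is normal, though it can also hold for some non-normal A.)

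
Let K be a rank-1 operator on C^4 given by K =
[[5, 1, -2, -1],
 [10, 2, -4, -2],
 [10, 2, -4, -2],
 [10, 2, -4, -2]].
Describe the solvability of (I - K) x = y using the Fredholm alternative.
(I - K) is singular (det(I - K) = 0, i.e. 1 ∈ sigma(K)). (I - K) x = y is solvable iff y ⊥ ker((I - K)^*) = span{(5, 1, -2, -1)}, i.e. iff 5y_1 + y_2 - 2y_3 - y_4 = 0. When solvable, the solutions are x = y + c·(1, 2, 2, 2), c arbitrary (ker(I - K) = span{(1, 2, 2, 2)}, dimension 1).

K has rank 1, so it is an outer product K = u v^T: every row of K is a multiple of one row vector. Reading off the entries, u = (1, 2, 2, 2) and v = (5, 1, -2, -1) (row i of K equals u_i·v^T). A rank-one matrix u v^T satisfies K u = u (v·u) and kills the (3)-dimensional subspace v^⊥, so its characteristic polynomial is lambda^3 (lambda - v·u) with v·u = tr K = 1. Hence the eigenvalues of I - K are 1 (multiplicity 3) and 1 - (1) = 0, so det(I - K) = 0. (Direct check: I - K =
[[-4, -1, 2, 1],
 [-10, -1, 4, 2],
 [-10, -2, 5, 2],
 [-10, -2, 4, 3]]
has determinant 0.) So 1 is an eigenvalue of K and (I - K) is not invertible. The finite-dimensional Fredholm alternative says: either (I - K) is invertible, or ker(I - K) ≠ {0} and then range(I - K) = ker((I - K)^*)^⊥, with dim ker(I - K) = dim ker((I - K)^*). We are in the second case, so we need both kernels. Kernel of I - K: (I - K) u = u - u (v·u) = u - u = 0, so ker(I - K) = span{u} = span{(1, 2, 2, 2)} (it is exactly 1-dimensional because rank(I - K) = 3). Kernel of the adjoint: K is real, so (I - K)^* = I - K^T = I - v u^T, and (I - v u^T) v = v - v (u·v) = 0; hence ker((I - K)^*) = span{v} = span{(5, 1, -2, -1)}. Therefore (I - K) x = y is solvable iff <y, v> = 0, i.e. iff 5y_1 + y_2 - 2y_3 - y_4 = 0. When this holds, K y = u (v·y) = 0, so (I - K) y = y and x = y is a particular solution; the full solution set is the line x = y + c·u = y + c·(1, 2, 2, 2), c ∈ C.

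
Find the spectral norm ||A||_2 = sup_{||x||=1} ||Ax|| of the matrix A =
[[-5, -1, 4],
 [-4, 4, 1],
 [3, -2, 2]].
||A||_2 ≈ 7.9533 (= sqrt(largest eigenvalue of A^T A))

||A||_2 = sigma_max(A) = sqrt(lambda_max(A^T A)). Form the symmetric matrix M = A^T A =
[[50, -17, -18],
 [-17, 21, -4],
 [-18, -4, 21]].
Its characteristic polynomial (trace, sum of principal 2x2 minors, determinant of M give the coefficients) is
  p(λ) = det(λ I - M) = λ^3 - 92λ^2 + 1912λ - 5929.
No integer candidate from the rational root theorem (±divisors of 5929) is a root, so the roots are irrational. The cubic discriminant is Δ = 2339417077 > 0, so there are three distinct real roots. p(3) = -994 and p(4) = 311 have opposite signs, so a root lies in (3, 4); Newton's method refines it to λ ≈ 3.75. p(24) = 791 and p(25) = -4 have opposite signs, so a root lies in (24, 25); Newton's method refines it to λ ≈ 24.9951. p(63) = -574 and p(64) = 1751 have opposite signs, so a root lies in (63, 64); Newton's method refines it to λ ≈ 63.2549. Check (Vieta): the three roots sum to 92, matching tr M = 92.
So the eigenvalues of A^T A are ≈ 3.75, 24.9951, 63.2549 (all ≥ 0, as they must be for A^T A). The largest is λ_max ≈ 63.2549, hence ||A||_2 = sqrt(λ_max) ≈ 7.9533.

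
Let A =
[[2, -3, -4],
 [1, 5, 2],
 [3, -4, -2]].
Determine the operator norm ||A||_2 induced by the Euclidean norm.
||A||_2 = sqrt((85 + sqrt(4153))/2) ≈ 8.6442 (= sqrt(largest eigenvalue of A^T A))

||A||_2 = sigma_max(A) = sqrt(lambda_max(A^T A)). Form the symmetric matrix M = A^T A =
[[14, -13, -12],
 [-13, 50, 30],
 [-12, 30, 24]].
Its characteristic polynomial (trace, sum of principal 2x2 minors, determinant of M give the coefficients) is
  p(λ) = det(λ I - M) = λ^3 - 88λ^2 + 1023λ - 2304.
By the rational root theorem any rational root is an integer divisor of 2304. Testing λ = 3: p(3) = 27 - 792 + 3069 - 2304 = 0, so λ = 3 is a root. Dividing out (λ - 3) leaves p(λ) = (λ - 3)(λ^2 - 85λ + 768). For λ^2 - 85λ + 768 the discriminant is 4153. It is nonnegative but not a perfect square, so the roots are real and irrational: λ = (85 ± sqrt(4153))/2 ≈ 74.7219, 10.2781.
So the eigenvalues of A^T A are ≈ 3, 10.2781, 74.7219 (all ≥ 0, as they must be for A^T A). The largest is λ_max = (85 + sqrt(4153))/2 ≈ 74.7219, hence ||A||_2 = sqrt(λ_max) = sqrt((85 + sqrt(4153))/2) ≈ 8.6442.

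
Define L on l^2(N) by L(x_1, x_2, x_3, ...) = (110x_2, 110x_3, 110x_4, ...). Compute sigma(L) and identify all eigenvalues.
sigma(L) = closed disk {z in C : |z| ≤ 110}; sigma_p(L) = open disk {z in C : |z| < 110}

Note L = 110·V where V is the unit left shift (V x)_k = x_{k+1}; so sigma(L) = 110·sigma(V) and ||L|| = 110||V||. ||L x||^2 = 12100sum_{k≥2} |x_k|^2 ≤ 12100||x||^2, with equality on {x : x_1 = 0}, so ||L|| = 110. For any lambda with |lambda| < 110, set r = lambda/110 (|r| < 1); the vector x = (1, r, r^2, ...) is in l^2 and satisfies L x = 110(r, r^2, ...) = lambda x, so lambda is an eigenvalue. On the boundary |lambda| = 110 the geometric series diverges, so no l^2 eigenvector exists, but these lambda lie in the approximate point spectrum. Hence sigma(L) is the closed disk of radius 110 and sigma_p(L) is the open disk.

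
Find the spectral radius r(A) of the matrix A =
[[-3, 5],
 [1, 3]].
r(A) = sqrt(56)/2 ≈ 3.7417

The eigenvalues of A are the roots of its characteristic polynomial. With M = A (coefficients from the trace and determinant):
  p(λ) = det(λ I - M) = λ^2 - 14.
For λ^2 - 14 the discriminant is 56. It is nonnegative but not a perfect square, so the roots are real and irrational: λ = ± sqrt(56)/2 ≈ 3.7417, -3.7417.
Thus the eigenvalues (to 4 decimals) are 3.7417 (modulus 3.7417); -3.7417 (modulus 3.7417). The spectral radius is the largest modulus: r(A) = sqrt(56)/2 ≈ 3.7417. (Cross-check: r(A) ≤ ||A||_2 ≈ 6.2426; equality holds whenever A is normal, though it can also hold for some non-normal A.)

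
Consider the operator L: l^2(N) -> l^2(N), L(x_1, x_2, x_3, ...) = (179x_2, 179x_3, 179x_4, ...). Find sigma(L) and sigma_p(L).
sigma(L) = closed disk {z in C : |z| ≤ 179}; sigma_p(L) = open disk {z in C : |z| < 179}

Note L = 179·V where V is the unit left shift (V x)_k = x_{k+1}; so sigma(L) = 179·sigma(V) and ||L|| = 179||V||. ||L x||^2 = 32041sum_{k≥2} |x_k|^2 ≤ 32041||x||^2, with equality on {x : x_1 = 0}, so ||L|| = 179. For any lambda with |lambda| < 179, set r = lambda/179 (|r| < 1); the vector x = (1, r, r^2, ...) is in l^2 and satisfies L x = 179(r, r^2, ...) = lambda x, so lambda is an eigenvalue. On the boundary |lambda| = 179 the geometric series diverges, so no l^2 eigenvector exists, but these lambda lie in the approximate point spectrum. Hence sigma(L) is the closed disk of radius 179 and sigma_p(L) is the open disk.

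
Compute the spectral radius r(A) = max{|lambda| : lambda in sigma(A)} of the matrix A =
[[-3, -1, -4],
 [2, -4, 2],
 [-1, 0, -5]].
r(A) = (8 + sqrt(12))/2 ≈ 5.7321

The eigenvalues of A are the roots of its characteristic polynomial. With M = A (coefficients from the trace, the sum of principal 2x2 minors, and det A):
  p(λ) = det(λ I - M) = λ^3 + 12λ^2 + 45λ + 52.
By the rational root theorem any rational root is an integer divisor of 52. Testing λ = -4: p(-4) = -64 + 192 - 180 + 52 = 0, so λ = -4 is a root. Dividing out (λ + 4) leaves p(λ) = (λ + 4)(λ^2 + 8λ + 13). For λ^2 + 8λ + 13 the discriminant is 12. It is nonnegative but not a perfect square, so the roots are real and irrational: λ = (-8 ± sqrt(12))/2 ≈ -2.2679, -5.7321.
Thus the eigenvalues (to 4 decimals) are -2.2679 (modulus 2.2679); -5.7321 (modulus 5.7321); -4 (modulus 4). The spectral radius is the largest modulus: r(A) = (8 + sqrt(12))/2 ≈ 5.7321. (Cross-check: r(A) ≤ ||A||_2 ≈ 7.5142; equality holds whenever A is normal, though it can also hold for some non-normal A.)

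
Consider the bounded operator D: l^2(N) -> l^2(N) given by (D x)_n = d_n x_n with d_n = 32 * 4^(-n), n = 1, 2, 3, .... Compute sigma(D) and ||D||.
sigma(D) = {32 * 4^(-n) : n ≥ 1} ∪ {0}; ||D|| = 8

A bounded diagonal operator on l^2 with diagonal entries d_n has spectrum equal to the closure of {d_n : n ≥ 1}: every d_n is an eigenvalue (with eigenvector e_n), so {d_n} ⊂ sigma(D); the spectrum is closed, so its closure is too; and for lambda not in the closure, (D - lambda I) has bounded inverse (the diagonal entries 1/(d_n - lambda) are bounded). For our sequence d_n = 32 * 4^(-n), n = 1, 2, 3, ...:
  - {d_n} = {32 * 4^(-n) : n ≥ 1}; the only limit point is 0
  - closure = {32 * 4^(-n) : n ≥ 1} ∪ {0}
For the norm: a diagonal operator has ||D|| = sup_n |d_n|. Here d_n = 32 * 4^(-n) is positive and decreasing, so sup_n |d_n| = d_1 = 32/4 = 8. So ||D|| = 8.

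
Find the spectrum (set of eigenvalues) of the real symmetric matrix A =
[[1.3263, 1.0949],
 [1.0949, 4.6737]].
sigma(A) ≈ {1, 5}

A is real symmetric, so its spectrum consists of real eigenvalues. Expanding the characteristic polynomial of the displayed matrix gives
  det(λ I - A) = p(λ) = λ^2 + (-6)λ + (5).
Solving p(λ) = 0 yields eigenvalues ≈ 1, 5. (A is shown rounded to 4 decimals, so these recover the underlying integer eigenvalues to within that precision.)
Verification: the trace of A = 6 equals the sum of eigenvalues 6, and det(A) ≈ 4.9999 matches the eigenvalue product 5.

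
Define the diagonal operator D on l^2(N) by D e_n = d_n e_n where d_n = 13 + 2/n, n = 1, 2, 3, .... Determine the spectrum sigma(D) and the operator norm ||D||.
sigma(D) = {13 + 2/n : n ≥ 1} ∪ {13}; ||D|| = 15

A bounded diagonal operator on l^2 with diagonal entries d_n has spectrum equal to the closure of {d_n : n ≥ 1}: every d_n is an eigenvalue (with eigenvector e_n), so {d_n} ⊂ sigma(D); the spectrum is closed, so its closure is too; and for lambda not in the closure, (D - lambda I) has bounded inverse (the diagonal entries 1/(d_n - lambda) are bounded). For our sequence d_n = 13 + 2/n, n = 1, 2, 3, ...:
  - {d_n} = {13 + 2/n : n ≥ 1}; the only limit point is 13
  - closure = {13 + 2/n : n ≥ 1} ∪ {13}
For the norm: a diagonal operator has ||D|| = sup_n |d_n|. Here d_n = 13 + 2/n is positive and decreasing, so sup_n |d_n| = d_1 = 13 + 2 = 15. So ||D|| = 15.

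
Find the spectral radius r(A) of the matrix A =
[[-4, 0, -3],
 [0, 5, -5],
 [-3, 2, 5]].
r(A) ≈ 6.1891

The eigenvalues of A are the roots of its characteristic polynomial. With M = A (coefficients from the trace, the sum of principal 2x2 minors, and det A):
  p(λ) = det(λ I - M) = λ^3 - 6λ^2 - 14λ + 185.
No integer candidate from the rational root theorem (±divisors of 185) is a root, so the roots are irrational. The cubic discriminant is Δ = -466483 < 0, so there is one real root and a complex-conjugate pair. p(-5) = -20 and p(-4) = 81 have opposite signs, so a root lies in (-5, -4); Newton's method refines it to λ ≈ -4.8297. Dividing out (λ - (-4.8297)) leaves approximately λ^2 - 10.8297λ + 38.3045. For λ^2 - 10.8297λ + 38.3045 the discriminant is -35.9352. It is negative, so the remaining roots are the complex-conjugate pair λ ≈ 5.4149 ± 2.9973i. Their product equals the constant term, so |λ|^2 ≈ 38.3045 and |λ| ≈ 6.1891.
Thus the eigenvalues (to 4 decimals) are -4.8297 (modulus 4.8297); 5.4149 ± 2.9973i (modulus 6.1891). The spectral radius is the largest modulus: r(A) ≈ 6.1891. (Cross-check: r(A) ≤ ||A||_2 ≈ 8.0758; equality holds whenever A is normal, though it can also hold for some non-normal A.)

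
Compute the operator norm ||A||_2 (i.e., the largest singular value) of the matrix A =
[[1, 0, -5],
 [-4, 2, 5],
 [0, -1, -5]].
||A||_2 ≈ 9.366 (= sqrt(largest eigenvalue of A^T A))

||A||_2 = sigma_max(A) = sqrt(lambda_max(A^T A)). Form the symmetric matrix M = A^T A =
[[17, -8, -25],
 [-8, 5, 15],
 [-25, 15, 75]].
Its characteristic polynomial (trace, sum of principal 2x2 minors, determinant of M give the coefficients) is
  p(λ) = det(λ I - M) = λ^3 - 97λ^2 + 821λ - 625.
No integer candidate from the rational root theorem (±divisors of 625) is a root, so the roots are irrational. The cubic discriminant is Δ = 2732188000 > 0, so there are three distinct real roots. p(0) = -625 and p(1) = 100 have opposite signs, so a root lies in (0, 1); Newton's method refines it to λ ≈ 0.8449. p(8) = 247 and p(9) = -364 have opposite signs, so a root lies in (8, 9); Newton's method refines it to λ ≈ 8.433. p(87) = -4888 and p(88) = 1927 have opposite signs, so a root lies in (87, 88); Newton's method refines it to λ ≈ 87.7221. Check (Vieta): the three roots sum to 97, matching tr M = 97.
So the eigenvalues of A^T A are ≈ 0.8449, 8.433, 87.7221 (all ≥ 0, as they must be for A^T A). The largest is λ_max ≈ 87.7221, hence ||A||_2 = sqrt(λ_max) ≈ 9.366.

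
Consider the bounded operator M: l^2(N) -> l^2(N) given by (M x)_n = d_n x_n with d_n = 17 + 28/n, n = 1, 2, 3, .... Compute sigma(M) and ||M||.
sigma(M) = {17 + 28/n : n ≥ 1} ∪ {17}; ||M|| = 45

A bounded diagonal operator on l^2 with diagonal entries d_n has spectrum equal to the closure of {d_n : n ≥ 1}: every d_n is an eigenvalue (with eigenvector e_n), so {d_n} ⊂ sigma(M); the spectrum is closed, so its closure is too; and for lambda not in the closure, (M - lambda I) has bounded inverse (the diagonal entries 1/(d_n - lambda) are bounded). For our sequence d_n = 17 + 28/n, n = 1, 2, 3, ...:
  - {d_n} = {17 + 28/n : n ≥ 1}; the only limit point is 17
  - closure = {17 + 28/n : n ≥ 1} ∪ {17}
For the norm: a diagonal operator has ||M|| = sup_n |d_n|. Here d_n = 17 + 28/n is positive and decreasing, so sup_n |d_n| = d_1 = 17 + 28 = 45. So ||M|| = 45.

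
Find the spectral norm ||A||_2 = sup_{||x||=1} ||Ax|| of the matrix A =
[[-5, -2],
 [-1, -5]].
||A||_2 = sqrt((55 + sqrt(909))/2) ≈ 6.5249 (= sqrt(largest eigenvalue of A^T A))

||A||_2 = sigma_max(A) = sqrt(lambda_max(A^T A)). Form the symmetric matrix M = A^T A =
[[26, 15],
 [15, 29]].
Its characteristic polynomial (trace, determinant of M give the coefficients) is
  p(λ) = det(λ I - M) = λ^2 - 55λ + 529.
For λ^2 - 55λ + 529 the discriminant is 909. It is nonnegative but not a perfect square, so the roots are real and irrational: λ = (55 ± sqrt(909))/2 ≈ 42.5748, 12.4252.
So the eigenvalues of A^T A are ≈ 12.4252, 42.5748 (all ≥ 0, as they must be for A^T A). The largest is λ_max = (55 + sqrt(909))/2 ≈ 42.5748, hence ||A||_2 = sqrt(λ_max) = sqrt((55 + sqrt(909))/2) ≈ 6.5249.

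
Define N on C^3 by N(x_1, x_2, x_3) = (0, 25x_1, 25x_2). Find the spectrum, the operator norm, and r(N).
sigma(N) = {0}; ||N|| = 25; r(N) = 0. (N is nilpotent with N^3 = 0.)

On C^3, N is a strictly lower-triangular matrix with 25 on the subdiagonal and zeros elsewhere, so its characteristic polynomial is lambda^3 and every eigenvalue is 0: sigma(N) = {0}. For the operator norm, N e_i = 25e_{i+1} for i = 1, ..., 2 and N e_3 = 0, so the singular values of N are 25 (with multiplicity 2) and 0; hence ||N|| = 25. The spectral radius r(N) = max|lambda| = 0. Note ||N|| > r(N) — characteristic of non-normal nilpotent operators. Indeed N^3 = 0.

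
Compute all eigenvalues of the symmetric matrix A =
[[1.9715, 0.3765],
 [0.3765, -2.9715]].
sigma(A) ≈ {-3, 2}

A is real symmetric, so its spectrum consists of real eigenvalues. Expanding the characteristic polynomial of the displayed matrix gives
  det(λ I - A) = p(λ) = λ^2 + (1)λ + (-6).
Solving p(λ) = 0 yields eigenvalues ≈ -3, 2. (A is shown rounded to 4 decimals, so these recover the underlying integer eigenvalues to within that precision.)
Verification: the trace of A = -1 equals the sum of eigenvalues -1, and det(A) ≈ -6.0001 matches the eigenvalue product -6.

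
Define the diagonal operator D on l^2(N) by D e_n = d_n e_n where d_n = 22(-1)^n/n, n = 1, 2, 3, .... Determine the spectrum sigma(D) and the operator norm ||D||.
sigma(D) = {22(-1)^n/n : n ≥ 1} ∪ {0}; ||D|| = 22

A bounded diagonal operator on l^2 with diagonal entries d_n has spectrum equal to the closure of {d_n : n ≥ 1}: every d_n is an eigenvalue (with eigenvector e_n), so {d_n} ⊂ sigma(D); the spectrum is closed, so its closure is too; and for lambda not in the closure, (D - lambda I) has bounded inverse (the diagonal entries 1/(d_n - lambda) are bounded). For our sequence d_n = 22(-1)^n/n, n = 1, 2, 3, ...:
  - {d_n} = {22(-1)^n/n : n ≥ 1}; the only limit point is 0
  - closure = {22(-1)^n/n : n ≥ 1} ∪ {0}
For the norm: a diagonal operator has ||D|| = sup_n |d_n|. Here |d_n| = 22/n is decreasing, so sup_n |d_n| = |d_1| = 22. So ||D|| = 22.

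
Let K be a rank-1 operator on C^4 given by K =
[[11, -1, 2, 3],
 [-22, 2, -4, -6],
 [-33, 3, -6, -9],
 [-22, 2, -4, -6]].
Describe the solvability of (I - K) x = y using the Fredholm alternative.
(I - K) is singular (det(I - K) = 0, i.e. 1 ∈ sigma(K)). (I - K) x = y is solvable iff y ⊥ ker((I - K)^*) = span{(11, -1, 2, 3)}, i.e. iff 11y_1 - y_2 + 2y_3 + 3y_4 = 0. When solvable, the solutions are x = y + c·(1, -2, -3, -2), c arbitrary (ker(I - K) = span{(1, -2, -3, -2)}, dimension 1).

K has rank 1, so it is an outer product K = u v^T: every row of K is a multiple of one row vector. Reading off the entries, u = (1, -2, -3, -2) and v = (11, -1, 2, 3) (row i of K equals u_i·v^T). A rank-one matrix u v^T satisfies K u = u (v·u) and kills the (3)-dimensional subspace v^⊥, so its characteristic polynomial is lambda^3 (lambda - v·u) with v·u = tr K = 1. Hence the eigenvalues of I - K are 1 (multiplicity 3) and 1 - (1) = 0, so det(I - K) = 0. (Direct check: I - K =
[[-10, 1, -2, -3],
 [22, -1, 4, 6],
 [33, -3, 7, 9],
 [22, -2, 4, 7]]
has determinant 0.) So 1 is an eigenvalue of K and (I - K) is not invertible. The finite-dimensional Fredholm alternative says: either (I - K) is invertible, or ker(I - K) ≠ {0} and then range(I - K) = ker((I - K)^*)^⊥, with dim ker(I - K) = dim ker((I - K)^*). We are in the second case, so we need both kernels. Kernel of I - K: (I - K) u = u - u (v·u) = u - u = 0, so ker(I - K) = span{u} = span{(1, -2, -3, -2)} (it is exactly 1-dimensional because rank(I - K) = 3). Kernel of the adjoint: K is real, so (I - K)^* = I - K^T = I - v u^T, and (I - v u^T) v = v - v (u·v) = 0; hence ker((I - K)^*) = span{v} = span{(11, -1, 2, 3)}. Therefore (I - K) x = y is solvable iff <y, v> = 0, i.e. iff 11y_1 - y_2 + 2y_3 + 3y_4 = 0. When this holds, K y = u (v·y) = 0, so (I - K) y = y and x = y is a particular solution; the full solution set is the line x = y + c·u = y + c·(1, -2, -3, -2), c ∈ C.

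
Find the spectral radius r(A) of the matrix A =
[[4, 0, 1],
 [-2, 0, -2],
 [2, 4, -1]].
r(A) = 4

The eigenvalues of A are the roots of its characteristic polynomial. With M = A (coefficients from the trace, the sum of principal 2x2 minors, and det A):
  p(λ) = det(λ I - M) = λ^3 - 3λ^2 + 2λ - 24.
By the rational root theorem any rational root is an integer divisor of 24. Testing λ = 4: p(4) = 64 - 48 + 8 - 24 = 0, so λ = 4 is a root. Dividing out (λ - 4) leaves p(λ) = (λ - 4)(λ^2 + λ + 6). For λ^2 + λ + 6 the discriminant is -23. It is negative, so the roots are the complex-conjugate pair λ = -1/2 ± (sqrt(23)/2) i ≈ -0.5 ± 2.3979i. For a conjugate pair the product of the roots equals the constant term, so |λ|^2 = 6 and |λ| = sqrt(6) ≈ 2.4495.
Thus the eigenvalues (to 4 decimals) are -0.5 ± 2.3979i (modulus 2.4495); 4 (modulus 4). The spectral radius is the largest modulus: r(A) = 4. (Cross-check: r(A) ≤ ||A||_2 ≈ 5.4196; equality holds whenever A is normal, though it can also hold for some non-normal A.)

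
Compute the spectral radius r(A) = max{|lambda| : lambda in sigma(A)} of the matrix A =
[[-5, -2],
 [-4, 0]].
r(A) = (5 + sqrt(57))/2 ≈ 6.2749

The eigenvalues of A are the roots of its characteristic polynomial. With M = A (coefficients from the trace and determinant):
  p(λ) = det(λ I - M) = λ^2 + 5λ - 8.
For λ^2 + 5λ - 8 the discriminant is 57. It is nonnegative but not a perfect square, so the roots are real and irrational: λ = (-5 ± sqrt(57))/2 ≈ 1.2749, -6.2749.
Thus the eigenvalues (to 4 decimals) are 1.2749 (modulus 1.2749); -6.2749 (modulus 6.2749). The spectral radius is the largest modulus: r(A) = (5 + sqrt(57))/2 ≈ 6.2749. (Cross-check: r(A) ≤ ||A||_2 ≈ 6.5977; equality holds whenever A is normal, though it can also hold for some non-normal A.)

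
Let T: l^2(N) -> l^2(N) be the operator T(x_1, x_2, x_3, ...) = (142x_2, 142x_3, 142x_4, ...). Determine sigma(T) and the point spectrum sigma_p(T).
sigma(T) = closed disk {z in C : |z| ≤ 142}; sigma_p(T) = open disk {z in C : |z| < 142}

Note T = 142·V where V is the unit left shift (V x)_k = x_{k+1}; so sigma(T) = 142·sigma(V) and ||T|| = 142||V||. ||T x||^2 = 20164sum_{k≥2} |x_k|^2 ≤ 20164||x||^2, with equality on {x : x_1 = 0}, so ||T|| = 142. For any lambda with |lambda| < 142, set r = lambda/142 (|r| < 1); the vector x = (1, r, r^2, ...) is in l^2 and satisfies T x = 142(r, r^2, ...) = lambda x, so lambda is an eigenvalue. On the boundary |lambda| = 142 the geometric series diverges, so no l^2 eigenvector exists, but these lambda lie in the approximate point spectrum. Hence sigma(T) is the closed disk of radius 142 and sigma_p(T) is the open disk.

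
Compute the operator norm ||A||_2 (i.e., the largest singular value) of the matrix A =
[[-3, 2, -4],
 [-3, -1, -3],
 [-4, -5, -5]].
||A||_2 ≈ 9.719 (= sqrt(largest eigenvalue of A^T A))

||A||_2 = sigma_max(A) = sqrt(lambda_max(A^T A)). Form the symmetric matrix M = A^T A =
[[34, 17, 41],
 [17, 30, 20],
 [41, 20, 50]].
Its characteristic polynomial (trace, sum of principal 2x2 minors, determinant of M give the coefficients) is
  p(λ) = det(λ I - M) = λ^3 - 114λ^2 + 1850λ - 400.
No integer candidate from the rational root theorem (±divisors of 400) is a root, so the roots are irrational. The cubic discriminant is Δ = 18295999600 > 0, so there are three distinct real roots. p(0) = -400 and p(1) = 1337 have opposite signs, so a root lies in (0, 1); Newton's method refines it to λ ≈ 0.2192. p(19) = 455 and p(20) = -1000 have opposite signs, so a root lies in (19, 20); Newton's method refines it to λ ≈ 19.3211. p(94) = -3220 and p(95) = 3875 have opposite signs, so a root lies in (94, 95); Newton's method refines it to λ ≈ 94.4598. Check (Vieta): the three roots sum to 114, matching tr M = 114.
So the eigenvalues of A^T A are ≈ 0.2192, 19.3211, 94.4598 (all ≥ 0, as they must be for A^T A). The largest is λ_max ≈ 94.4598, hence ||A||_2 = sqrt(λ_max) ≈ 9.719.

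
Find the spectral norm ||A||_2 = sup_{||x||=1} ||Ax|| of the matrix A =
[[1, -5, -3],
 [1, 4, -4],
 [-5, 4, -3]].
||A||_2 ≈ 8.5821 (= sqrt(largest eigenvalue of A^T A))

||A||_2 = sigma_max(A) = sqrt(lambda_max(A^T A)). Form the symmetric matrix M = A^T A =
[[27, -21, 8],
 [-21, 57, -13],
 [8, -13, 34]].
Its characteristic polynomial (trace, sum of principal 2x2 minors, determinant of M give the coefficients) is
  p(λ) = det(λ I - M) = λ^3 - 118λ^2 + 3721λ - 33489.
No integer candidate from the rational root theorem (±divisors of 33489) is a root, so the roots are irrational. The cubic discriminant is Δ = 1010240337 > 0, so there are three distinct real roots. p(16) = -65 and p(17) = 579 have opposite signs, so a root lies in (16, 17); Newton's method refines it to λ ≈ 16.092. p(28) = 139 and p(29) = -429 have opposite signs, so a root lies in (28, 29); Newton's method refines it to λ ≈ 28.2557. p(73) = -1661 and p(74) = 921 have opposite signs, so a root lies in (73, 74); Newton's method refines it to λ ≈ 73.6523. Check (Vieta): the three roots sum to 118, matching tr M = 118.
So the eigenvalues of A^T A are ≈ 16.092, 28.2557, 73.6523 (all ≥ 0, as they must be for A^T A). The largest is λ_max ≈ 73.6523, hence ||A||_2 = sqrt(λ_max) ≈ 8.5821.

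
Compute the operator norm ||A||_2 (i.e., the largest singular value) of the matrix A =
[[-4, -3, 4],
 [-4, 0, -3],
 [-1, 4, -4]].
||A||_2 ≈ 7.9319 (= sqrt(largest eigenvalue of A^T A))

||A||_2 = sigma_max(A) = sqrt(lambda_max(A^T A)). Form the symmetric matrix M = A^T A =
[[33, 8, 0],
 [8, 25, -28],
 [0, -28, 41]].
Its characteristic polynomial (trace, sum of principal 2x2 minors, determinant of M give the coefficients) is
  p(λ) = det(λ I - M) = λ^3 - 99λ^2 + 2355λ - 5329.
No integer candidate from the rational root theorem (±divisors of 5329) is a root, so the roots are irrational. The cubic discriminant is Δ = 3027124224 > 0, so there are three distinct real roots. p(2) = -1007 and p(3) = 872 have opposite signs, so a root lies in (2, 3); Newton's method refines it to λ ≈ 2.5238. p(33) = 512 and p(34) = -399 have opposite signs, so a root lies in (33, 34); Newton's method refines it to λ ≈ 33.5616. p(62) = -1547 and p(63) = 152 have opposite signs, so a root lies in (62, 63); Newton's method refines it to λ ≈ 62.9146. Check (Vieta): the three roots sum to 99, matching tr M = 99.
So the eigenvalues of A^T A are ≈ 2.5238, 33.5616, 62.9146 (all ≥ 0, as they must be for A^T A). The largest is λ_max ≈ 62.9146, hence ||A||_2 = sqrt(λ_max) ≈ 7.9319.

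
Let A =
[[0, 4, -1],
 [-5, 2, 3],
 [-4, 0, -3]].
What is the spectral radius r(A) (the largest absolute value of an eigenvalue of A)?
r(A) ≈ 5.076

The eigenvalues of A are the roots of its characteristic polynomial. With M = A (coefficients from the trace, the sum of principal 2x2 minors, and det A):
  p(λ) = det(λ I - M) = λ^3 + λ^2 + 10λ + 116.
No integer candidate from the rational root theorem (±divisors of 116) is a root, so the roots are irrational. The cubic discriminant is Δ = -346796 < 0, so there is one real root and a complex-conjugate pair. p(-5) = -34 and p(-4) = 28 have opposite signs, so a root lies in (-5, -4); Newton's method refines it to λ ≈ -4.502. Dividing out (λ - (-4.502)) leaves approximately λ^2 - 3.502λ + 25.7662. For λ^2 - 3.502λ + 25.7662 the discriminant is -90.8006. It is negative, so the remaining roots are the complex-conjugate pair λ ≈ 1.751 ± 4.7645i. Their product equals the constant term, so |λ|^2 ≈ 25.7662 and |λ| ≈ 5.076.
Thus the eigenvalues (to 4 decimals) are -4.502 (modulus 4.502); 1.751 ± 4.7645i (modulus 5.076). The spectral radius is the largest modulus: r(A) ≈ 5.076. (Cross-check: r(A) ≤ ||A||_2 ≈ 6.7432; equality holds whenever A is normal, though it can also hold for some non-normal A.)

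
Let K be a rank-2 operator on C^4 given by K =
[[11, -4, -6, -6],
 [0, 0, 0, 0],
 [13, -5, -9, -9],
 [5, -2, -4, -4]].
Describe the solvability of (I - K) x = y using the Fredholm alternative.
(I - K) is invertible (det(I - K) = -32 ≠ 0), so for every y in C^4 the equation (I - K) x = y has a unique solution.

K has rank 2 and factors as K = U V^T = u1 v1^T + u2 v2^T with u1 = (-3, 0, -3, -1), v1 = (-3, 1, 1, 1), u2 = (-1, 0, -2, -1), v2 = (-2, 1, 3, 3) (multiplying out reproduces the displayed K). The nonzero eigenvalues of U V^T coincide with those of the 2 x 2 matrix G = V^T U = [[v1·u1, v1·u2], [v2·u1, v2·u2]] = [[5, 0], [-6, -7]], and by the Sylvester determinant identity det(I_4 - U V^T) = det(I_2 - V^T U) = det([[-4, 0], [6, 8]]) = (-4)(8) - (0)(6) = -32. (Direct check: I - K =
[[-10, 4, 6, 6],
 [0, 1, 0, 0],
 [-13, 5, 10, 9],
 [-5, 2, 4, 5]]
has determinant -32.) The finite-dimensional Fredholm alternative says: either (I - K) is invertible, or ker(I - K) ≠ {0} and then range(I - K) = ker((I - K)^*)^⊥, with dim ker(I - K) = dim ker((I - K)^*). Since det(I - K) ≠ 0, 1 is not an eigenvalue of K and ker(I - K) = {0}, so we are in the first case: for every y there is a unique x = (I - K)^(-1) y. (Explicitly, by the Woodbury identity, (I - U V^T)^(-1) = I + U (I_2 - G)^(-1) V^T.)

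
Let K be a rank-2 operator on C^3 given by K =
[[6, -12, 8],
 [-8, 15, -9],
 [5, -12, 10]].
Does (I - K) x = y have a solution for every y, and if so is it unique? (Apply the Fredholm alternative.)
(I - K) is invertible (det(I - K) = 26 ≠ 0), so for every y in C^3 the equation (I - K) x = y has a unique solution.

K has rank 2 and factors as K = U V^T = u1 v1^T + u2 v2^T with u1 = (2, -3, 1), v1 = (2, -3, 1), u2 = (2, -2, 3), v2 = (1, -3, 3) (multiplying out reproduces the displayed K). The nonzero eigenvalues of U V^T coincide with those of the 2 x 2 matrix G = V^T U = [[v1·u1, v1·u2], [v2·u1, v2·u2]] = [[14, 13], [14, 17]], and by the Sylvester determinant identity det(I_3 - U V^T) = det(I_2 - V^T U) = det([[-13, -13], [-14, -16]]) = (-13)(-16) - (-13)(-14) = 26. (Direct check: I - K =
[[-5, 12, -8],
 [8, -14, 9],
 [-5, 12, -9]]
has determinant 26.) The finite-dimensional Fredholm alternative says: either (I - K) is invertible, or ker(I - K) ≠ {0} and then range(I - K) = ker((I - K)^*)^⊥, with dim ker(I - K) = dim ker((I - K)^*). Since det(I - K) ≠ 0, 1 is not an eigenvalue of K and ker(I - K) = {0}, so we are in the first case: for every y there is a unique x = (I - K)^(-1) y. (Explicitly, by the Woodbury identity, (I - U V^T)^(-1) = I + U (I_2 - G)^(-1) V^T.)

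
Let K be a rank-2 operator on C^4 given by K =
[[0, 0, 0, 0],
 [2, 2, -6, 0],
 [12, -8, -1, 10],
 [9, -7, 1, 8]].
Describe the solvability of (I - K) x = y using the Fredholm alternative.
(I - K) is invertible (det(I - K) = -60 ≠ 0), so for every y in C^4 the equation (I - K) x = y has a unique solution.

K has rank 2 and factors as K = U V^T = u1 v1^T + u2 v2^T with u1 = (0, -2, -2, -1), v1 = (-3, 1, 2, -2), u2 = (0, -2, 3, 3), v2 = (2, -2, 1, 2) (multiplying out reproduces the displayed K). The nonzero eigenvalues of U V^T coincide with those of the 2 x 2 matrix G = V^T U = [[v1·u1, v1·u2], [v2·u1, v2·u2]] = [[-4, -2], [0, 13]], and by the Sylvester determinant identity det(I_4 - U V^T) = det(I_2 - V^T U) = det([[5, 2], [0, -12]]) = (5)(-12) - (2)(0) = -60. (Direct check: I - K =
[[1, 0, 0, 0],
 [-2, -1, 6, 0],
 [-12, 8, 2, -10],
 [-9, 7, -1, -7]]
has determinant -60.) The finite-dimensional Fredholm alternative says: either (I - K) is invertible, or ker(I - K) ≠ {0} and then range(I - K) = ker((I - K)^*)^⊥, with dim ker(I - K) = dim ker((I - K)^*). Since det(I - K) ≠ 0, 1 is not an eigenvalue of K and ker(I - K) = {0}, so we are in the first case: for every y there is a unique x = (I - K)^(-1) y. (Explicitly, by the Woodbury identity, (I - U V^T)^(-1) = I + U (I_2 - G)^(-1) V^T.)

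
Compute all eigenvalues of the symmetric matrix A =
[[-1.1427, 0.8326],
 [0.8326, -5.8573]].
sigma(A) ≈ {-6, -1}

A is real symmetric, so its spectrum consists of real eigenvalues. Expanding the characteristic polynomial of the displayed matrix gives
  det(λ I - A) = p(λ) = λ^2 + (7)λ + (6).
Solving p(λ) = 0 yields eigenvalues ≈ -6, -1. (A is shown rounded to 4 decimals, so these recover the underlying integer eigenvalues to within that precision.)
Verification: the trace of A = -7 equals the sum of eigenvalues -7, and det(A) ≈ 5.9999 matches the eigenvalue product 6.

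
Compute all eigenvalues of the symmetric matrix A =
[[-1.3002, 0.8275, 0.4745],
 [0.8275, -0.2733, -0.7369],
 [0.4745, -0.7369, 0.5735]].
sigma(A) ≈ {-2, 0, 1}

A is real symmetric, so its spectrum consists of real eigenvalues. Expanding the characteristic polynomial of the displayed matrix gives
  det(λ I - A) = p(λ) = λ^3 + (1)λ^2 + (-2)λ + (0).
Solving p(λ) = 0 yields eigenvalues ≈ -2, 0, 1. (A is shown rounded to 4 decimals, so these recover the underlying integer eigenvalues to within that precision.)
Verification: the trace of A = -1 equals the sum of eigenvalues -1, and det(A) ≈ -0.0000 matches the eigenvalue product 0.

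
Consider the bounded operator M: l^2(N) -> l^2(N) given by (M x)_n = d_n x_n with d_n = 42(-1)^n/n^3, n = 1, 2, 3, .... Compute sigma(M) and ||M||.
sigma(M) = {42(-1)^n/n^3 : n ≥ 1} ∪ {0}; ||M|| = 42

A bounded diagonal operator on l^2 with diagonal entries d_n has spectrum equal to the closure of {d_n : n ≥ 1}: every d_n is an eigenvalue (with eigenvector e_n), so {d_n} ⊂ sigma(M); the spectrum is closed, so its closure is too; and for lambda not in the closure, (M - lambda I) has bounded inverse (the diagonal entries 1/(d_n - lambda) are bounded). For our sequence d_n = 42(-1)^n/n^3, n = 1, 2, 3, ...:
  - {d_n} = {42(-1)^n/n^3 : n ≥ 1}; the only limit point is 0
  - closure = {42(-1)^n/n^3 : n ≥ 1} ∪ {0}
For the norm: a diagonal operator has ||M|| = sup_n |d_n|. Here |d_n| = 42/n^3 is decreasing, so sup_n |d_n| = |d_1| = 42. So ||M|| = 42.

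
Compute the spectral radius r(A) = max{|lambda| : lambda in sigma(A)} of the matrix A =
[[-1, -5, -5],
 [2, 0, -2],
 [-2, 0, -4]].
r(A) = 6

The eigenvalues of A are the roots of its characteristic polynomial. With M = A (coefficients from the trace, the sum of principal 2x2 minors, and det A):
  p(λ) = det(λ I - M) = λ^3 + 5λ^2 + 4λ + 60.
By the rational root theorem any rational root is an integer divisor of 60. Testing λ = -6: p(-6) = -216 + 180 - 24 + 60 = 0, so λ = -6 is a root. Dividing out (λ + 6) leaves p(λ) = (λ + 6)(λ^2 - λ + 10). For λ^2 - λ + 10 the discriminant is -39. It is negative, so the roots are the complex-conjugate pair λ = 1/2 ± (sqrt(39)/2) i ≈ 0.5 ± 3.1225i. For a conjugate pair the product of the roots equals the constant term, so |λ|^2 = 10 and |λ| = sqrt(10) ≈ 3.1623.
Thus the eigenvalues (to 4 decimals) are 0.5 ± 3.1225i (modulus 3.1623); -6 (modulus 6). The spectral radius is the largest modulus: r(A) = 6. (Cross-check: r(A) ≤ ||A||_2 ≈ 7.9903; equality holds whenever A is normal, though it can also hold for some non-normal A.)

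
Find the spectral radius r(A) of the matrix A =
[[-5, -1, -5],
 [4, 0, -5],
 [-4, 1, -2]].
r(A) ≈ 8.206

The eigenvalues of A are the roots of its characteristic polynomial. With M = A (coefficients from the trace, the sum of principal 2x2 minors, and det A):
  p(λ) = det(λ I - M) = λ^3 + 7λ^2 - λ + 73.
No integer candidate from the rational root theorem (±divisors of 73) is a root, so the roots are irrational. The cubic discriminant is Δ = -253184 < 0, so there is one real root and a complex-conjugate pair. p(-9) = -80 and p(-8) = 17 have opposite signs, so a root lies in (-9, -8); Newton's method refines it to λ ≈ -8.206. Dividing out (λ - (-8.206)) leaves approximately λ^2 - 1.206λ + 8.896. For λ^2 - 1.206λ + 8.896 the discriminant is -34.1296. It is negative, so the remaining roots are the complex-conjugate pair λ ≈ 0.603 ± 2.921i. Their product equals the constant term, so |λ|^2 ≈ 8.896 and |λ| ≈ 2.9826.
Thus the eigenvalues (to 4 decimals) are -8.206 (modulus 8.206); 0.603 ± 2.921i (modulus 2.9826). The spectral radius is the largest modulus: r(A) ≈ 8.206. (Cross-check: r(A) ≤ ||A||_2 ≈ 8.2885; equality holds whenever A is normal, though it can also hold for some non-normal A.)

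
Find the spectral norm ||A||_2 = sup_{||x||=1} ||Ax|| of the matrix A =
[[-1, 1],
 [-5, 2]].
||A||_2 = sqrt((31 + sqrt(925))/2) ≈ 5.5414 (= sqrt(largest eigenvalue of A^T A))

||A||_2 = sigma_max(A) = sqrt(lambda_max(A^T A)). Form the symmetric matrix M = A^T A =
[[26, -11],
 [-11, 5]].
Its characteristic polynomial (trace, determinant of M give the coefficients) is
  p(λ) = det(λ I - M) = λ^2 - 31λ + 9.
For λ^2 - 31λ + 9 the discriminant is 925. It is nonnegative but not a perfect square, so the roots are real and irrational: λ = (31 ± sqrt(925))/2 ≈ 30.7069, 0.2931.
So the eigenvalues of A^T A are ≈ 0.2931, 30.7069 (all ≥ 0, as they must be for A^T A). The largest is λ_max = (31 + sqrt(925))/2 ≈ 30.7069, hence ||A||_2 = sqrt(λ_max) = sqrt((31 + sqrt(925))/2) ≈ 5.5414.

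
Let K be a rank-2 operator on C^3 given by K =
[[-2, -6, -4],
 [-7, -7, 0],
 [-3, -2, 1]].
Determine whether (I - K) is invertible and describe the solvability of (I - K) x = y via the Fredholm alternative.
(I - K) is invertible (det(I - K) = -40 ≠ 0), so for every y in C^3 the equation (I - K) x = y has a unique solution.

K has rank 2 and factors as K = U V^T = u1 v1^T + u2 v2^T with u1 = (2, 1, 0), v1 = (2, -1, -3), u2 = (-2, -3, -1), v2 = (3, 2, -1) (multiplying out reproduces the displayed K). The nonzero eigenvalues of U V^T coincide with those of the 2 x 2 matrix G = V^T U = [[v1·u1, v1·u2], [v2·u1, v2·u2]] = [[3, 2], [8, -11]], and by the Sylvester determinant identity det(I_3 - U V^T) = det(I_2 - V^T U) = det([[-2, -2], [-8, 12]]) = (-2)(12) - (-2)(-8) = -40. (Direct check: I - K =
[[3, 6, 4],
 [7, 8, 0],
 [3, 2, 0]]
has determinant -40.) The finite-dimensional Fredholm alternative says: either (I - K) is invertible, or ker(I - K) ≠ {0} and then range(I - K) = ker((I - K)^*)^⊥, with dim ker(I - K) = dim ker((I - K)^*). Since det(I - K) ≠ 0, 1 is not an eigenvalue of K and ker(I - K) = {0}, so we are in the first case: for every y there is a unique x = (I - K)^(-1) y. (Explicitly, by the Woodbury identity, (I - U V^T)^(-1) = I + U (I_2 - G)^(-1) V^T.)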